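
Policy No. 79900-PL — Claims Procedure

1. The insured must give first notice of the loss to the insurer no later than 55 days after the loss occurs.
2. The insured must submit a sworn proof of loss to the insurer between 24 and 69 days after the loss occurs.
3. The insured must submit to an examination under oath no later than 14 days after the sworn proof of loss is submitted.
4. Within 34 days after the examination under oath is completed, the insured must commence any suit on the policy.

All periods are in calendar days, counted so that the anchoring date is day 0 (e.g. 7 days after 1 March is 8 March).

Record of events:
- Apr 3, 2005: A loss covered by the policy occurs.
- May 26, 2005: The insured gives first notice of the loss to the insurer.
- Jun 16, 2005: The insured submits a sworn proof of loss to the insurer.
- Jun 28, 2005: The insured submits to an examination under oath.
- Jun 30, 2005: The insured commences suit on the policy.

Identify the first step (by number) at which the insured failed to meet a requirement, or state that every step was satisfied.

(1) due by Apr 3, 2005 + 55 days = May 28, 2005; completed May 26, 2005, before the deadline.
(2) the permitted window runs from Apr 3, 2005 + 24 = Apr 27, 2005 to Apr 3, 2005 + 69 = Jun 11, 2005; Jun 16, 2005 is 5 days past the end of the window.

Step 2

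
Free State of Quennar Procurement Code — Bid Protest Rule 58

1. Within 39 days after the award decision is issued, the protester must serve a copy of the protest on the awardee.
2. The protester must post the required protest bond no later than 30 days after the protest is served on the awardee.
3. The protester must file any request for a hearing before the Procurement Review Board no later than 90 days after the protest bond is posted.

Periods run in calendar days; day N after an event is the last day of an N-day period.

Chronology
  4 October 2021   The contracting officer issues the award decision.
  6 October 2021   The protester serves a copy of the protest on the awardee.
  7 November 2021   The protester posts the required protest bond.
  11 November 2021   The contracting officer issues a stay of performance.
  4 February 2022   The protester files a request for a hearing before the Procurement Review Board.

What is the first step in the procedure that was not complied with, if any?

Step 1: 39 days after 4 October 2021 (when the award decision is issued) is 12 November 2021; completed 6 October 2021, before the deadline.
Step 2: 30 days after 6 October 2021 (when the protest is served on the awardee) is 5 November 2021; 7 November 2021 misses that deadline by 2 days.
The procedure was therefore not followed at step 2.

Step 2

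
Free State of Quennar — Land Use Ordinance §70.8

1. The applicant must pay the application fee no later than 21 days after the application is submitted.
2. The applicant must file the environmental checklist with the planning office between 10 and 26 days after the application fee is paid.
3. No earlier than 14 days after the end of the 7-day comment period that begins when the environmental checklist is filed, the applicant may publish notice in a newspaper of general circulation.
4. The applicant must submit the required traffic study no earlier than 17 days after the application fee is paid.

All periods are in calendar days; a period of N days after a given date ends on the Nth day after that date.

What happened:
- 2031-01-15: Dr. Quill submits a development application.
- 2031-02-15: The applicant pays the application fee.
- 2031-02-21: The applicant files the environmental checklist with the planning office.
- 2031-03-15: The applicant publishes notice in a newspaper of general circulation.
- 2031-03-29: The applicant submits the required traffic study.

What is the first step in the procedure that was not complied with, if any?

Step 1: 21 days after 2031-01-15 (when the application is submitted) is 2031-02-05; done 2031-02-15 — 10 days late.
That is the first point of non-compliance.

Step 1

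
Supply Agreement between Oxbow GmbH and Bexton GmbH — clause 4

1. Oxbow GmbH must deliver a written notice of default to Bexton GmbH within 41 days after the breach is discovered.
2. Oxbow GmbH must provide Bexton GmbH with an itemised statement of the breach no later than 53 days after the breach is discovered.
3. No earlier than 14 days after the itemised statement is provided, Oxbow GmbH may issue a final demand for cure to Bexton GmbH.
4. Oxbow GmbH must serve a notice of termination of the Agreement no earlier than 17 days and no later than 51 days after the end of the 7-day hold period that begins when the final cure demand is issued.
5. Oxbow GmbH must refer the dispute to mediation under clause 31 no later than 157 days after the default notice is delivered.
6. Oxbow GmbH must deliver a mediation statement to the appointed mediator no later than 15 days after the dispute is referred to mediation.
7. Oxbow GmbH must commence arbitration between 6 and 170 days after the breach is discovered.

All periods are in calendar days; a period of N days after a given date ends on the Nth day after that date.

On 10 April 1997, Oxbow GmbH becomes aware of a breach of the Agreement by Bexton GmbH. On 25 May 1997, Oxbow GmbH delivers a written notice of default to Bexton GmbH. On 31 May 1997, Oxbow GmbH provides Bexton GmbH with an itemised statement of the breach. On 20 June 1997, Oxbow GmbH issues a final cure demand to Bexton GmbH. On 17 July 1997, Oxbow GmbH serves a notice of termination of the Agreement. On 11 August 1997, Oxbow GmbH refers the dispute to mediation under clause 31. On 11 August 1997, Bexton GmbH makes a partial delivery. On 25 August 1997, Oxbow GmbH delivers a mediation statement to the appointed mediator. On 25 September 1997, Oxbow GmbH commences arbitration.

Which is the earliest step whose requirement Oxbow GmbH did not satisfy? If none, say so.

Step 1 — counting 41 days from 10 April 1997 (when the breach is discovered) gives a deadline of 21 May 1997; not done until 25 May 1997, 4 days after the deadline.

Step 1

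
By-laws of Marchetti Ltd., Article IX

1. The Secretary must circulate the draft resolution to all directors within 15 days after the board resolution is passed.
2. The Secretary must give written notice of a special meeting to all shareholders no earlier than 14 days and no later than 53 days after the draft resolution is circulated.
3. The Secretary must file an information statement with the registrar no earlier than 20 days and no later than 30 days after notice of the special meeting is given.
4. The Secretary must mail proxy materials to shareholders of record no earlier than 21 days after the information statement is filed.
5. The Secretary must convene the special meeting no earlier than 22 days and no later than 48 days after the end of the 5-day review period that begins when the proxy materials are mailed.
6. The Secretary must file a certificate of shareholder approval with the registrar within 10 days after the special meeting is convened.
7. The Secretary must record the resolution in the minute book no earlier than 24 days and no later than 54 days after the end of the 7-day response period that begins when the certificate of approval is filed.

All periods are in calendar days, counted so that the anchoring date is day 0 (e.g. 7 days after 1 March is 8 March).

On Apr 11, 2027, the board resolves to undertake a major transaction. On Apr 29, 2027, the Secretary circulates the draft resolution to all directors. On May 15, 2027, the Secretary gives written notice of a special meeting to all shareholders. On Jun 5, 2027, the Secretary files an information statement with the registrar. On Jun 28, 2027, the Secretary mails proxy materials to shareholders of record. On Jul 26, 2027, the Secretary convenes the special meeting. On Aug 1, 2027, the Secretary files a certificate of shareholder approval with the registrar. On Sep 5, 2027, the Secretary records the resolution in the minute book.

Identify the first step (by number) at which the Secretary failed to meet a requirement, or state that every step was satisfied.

Step 1

(1) due by Apr 11, 2027 + 15 days = Apr 26, 2027; not done until Apr 29, 2027, 3 days after the deadline.
The procedure was therefore not followed at step 1.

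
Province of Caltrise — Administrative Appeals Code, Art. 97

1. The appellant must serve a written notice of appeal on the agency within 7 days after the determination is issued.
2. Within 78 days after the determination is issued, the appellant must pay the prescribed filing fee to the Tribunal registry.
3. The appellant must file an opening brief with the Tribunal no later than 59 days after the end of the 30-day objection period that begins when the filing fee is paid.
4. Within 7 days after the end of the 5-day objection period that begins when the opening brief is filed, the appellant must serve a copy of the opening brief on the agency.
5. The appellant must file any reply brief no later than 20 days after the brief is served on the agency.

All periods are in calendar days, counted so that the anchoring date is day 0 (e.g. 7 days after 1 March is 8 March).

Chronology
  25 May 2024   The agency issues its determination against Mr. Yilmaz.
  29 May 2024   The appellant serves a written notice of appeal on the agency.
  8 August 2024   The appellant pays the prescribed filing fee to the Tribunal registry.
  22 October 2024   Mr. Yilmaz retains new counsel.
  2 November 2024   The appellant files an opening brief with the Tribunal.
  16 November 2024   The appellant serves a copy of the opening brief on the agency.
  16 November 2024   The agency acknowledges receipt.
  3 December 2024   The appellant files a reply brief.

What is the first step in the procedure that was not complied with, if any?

Step 1: 7 days after 25 May 2024 (when the determination is issued) is 1 June 2024; completed 29 May 2024, before the deadline.
Step 2: 78 days after 25 May 2024 (when the determination is issued) is 11 August 2024; completed 8 August 2024, before the deadline.
Step 3: 59 days after 7 September 2024 (end of the 30-day objection period, which began when the filing fee is paid on 8 August 2024) is 5 November 2024; 2 November 2024 is within that limit.
Step 4: 7 days after 7 November 2024 (end of the 5-day objection period, which began when the opening brief is filed on 2 November 2024) is 14 November 2024; done 16 November 2024 — 2 days late.
The analysis stops there.

Step 4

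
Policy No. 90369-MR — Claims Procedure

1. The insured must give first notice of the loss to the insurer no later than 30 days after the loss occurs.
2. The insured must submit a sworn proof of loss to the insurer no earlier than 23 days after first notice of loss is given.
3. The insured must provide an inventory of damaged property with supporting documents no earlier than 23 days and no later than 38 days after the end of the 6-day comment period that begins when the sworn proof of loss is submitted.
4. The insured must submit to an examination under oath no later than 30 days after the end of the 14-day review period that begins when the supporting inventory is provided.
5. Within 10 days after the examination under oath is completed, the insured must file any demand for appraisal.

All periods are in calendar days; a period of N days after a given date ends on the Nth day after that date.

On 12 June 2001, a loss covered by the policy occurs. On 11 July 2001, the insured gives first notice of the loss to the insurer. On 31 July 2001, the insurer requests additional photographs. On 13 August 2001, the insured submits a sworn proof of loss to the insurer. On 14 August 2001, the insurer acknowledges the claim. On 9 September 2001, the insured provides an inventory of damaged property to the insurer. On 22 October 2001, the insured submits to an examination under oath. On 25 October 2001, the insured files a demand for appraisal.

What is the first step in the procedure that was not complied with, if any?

Step 3

Step 1 — counting 30 days from 12 June 2001 (when the loss occurs) gives a deadline of 12 July 2001; 11 July 2001 is within that limit.
Step 2 — must wait 23 days from 11 July 2001 (when first notice of loss is given), so not before 3 August 2001; done 13 August 2001 — permitted.
Step 3 — 23 and 38 days from 19 August 2001 (end of the 6-day comment period, which began when the sworn proof of loss is submitted on 13 August 2001) are 11 September 2001 and 26 September 2001 respectively; 9 September 2001 is 2 days too early.
The analysis stops there.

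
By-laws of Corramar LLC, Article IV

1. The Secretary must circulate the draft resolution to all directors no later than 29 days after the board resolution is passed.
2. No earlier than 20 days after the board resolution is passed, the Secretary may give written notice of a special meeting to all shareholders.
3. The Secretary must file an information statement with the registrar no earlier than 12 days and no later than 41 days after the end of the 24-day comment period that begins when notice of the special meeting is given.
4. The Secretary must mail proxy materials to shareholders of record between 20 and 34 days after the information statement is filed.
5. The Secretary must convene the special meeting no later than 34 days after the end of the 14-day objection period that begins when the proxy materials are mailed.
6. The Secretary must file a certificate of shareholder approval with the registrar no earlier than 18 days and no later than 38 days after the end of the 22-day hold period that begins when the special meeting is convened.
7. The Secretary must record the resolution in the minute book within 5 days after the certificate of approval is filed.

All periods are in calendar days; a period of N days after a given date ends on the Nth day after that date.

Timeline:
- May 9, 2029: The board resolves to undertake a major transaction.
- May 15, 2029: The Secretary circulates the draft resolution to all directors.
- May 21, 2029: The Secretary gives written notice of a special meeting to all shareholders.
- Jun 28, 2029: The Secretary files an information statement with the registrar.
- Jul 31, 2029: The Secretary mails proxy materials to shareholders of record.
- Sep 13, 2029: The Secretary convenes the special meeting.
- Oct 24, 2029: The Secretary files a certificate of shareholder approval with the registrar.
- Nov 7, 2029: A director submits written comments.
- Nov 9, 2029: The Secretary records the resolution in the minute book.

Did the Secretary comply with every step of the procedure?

(1) due by May 9, 2029 + 29 days = Jun 7, 2029; done May 15, 2029 — timely.
(2) permitted from May 9, 2029 + 20 days = May 29, 2029 onward; done May 21, 2029 — 8 days too early.

No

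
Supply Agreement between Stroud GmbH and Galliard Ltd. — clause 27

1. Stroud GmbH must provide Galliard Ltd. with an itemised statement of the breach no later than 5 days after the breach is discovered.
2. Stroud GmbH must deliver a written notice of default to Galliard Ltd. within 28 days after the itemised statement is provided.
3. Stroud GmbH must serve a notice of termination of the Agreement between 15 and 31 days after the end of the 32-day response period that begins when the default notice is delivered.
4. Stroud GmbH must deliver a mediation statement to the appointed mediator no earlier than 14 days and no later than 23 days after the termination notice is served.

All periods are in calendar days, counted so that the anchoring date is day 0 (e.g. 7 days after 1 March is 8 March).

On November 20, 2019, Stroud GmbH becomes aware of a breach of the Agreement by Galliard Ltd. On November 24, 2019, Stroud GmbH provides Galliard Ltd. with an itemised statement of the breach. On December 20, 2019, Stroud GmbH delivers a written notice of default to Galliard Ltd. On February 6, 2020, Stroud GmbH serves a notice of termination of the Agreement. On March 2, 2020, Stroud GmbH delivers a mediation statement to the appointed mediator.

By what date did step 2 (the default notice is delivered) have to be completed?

December 22, 2019

Step 2 runs from November 24, 2019, when the itemised statement is provided. 28 days after November 24, 2019 is December 22, 2019.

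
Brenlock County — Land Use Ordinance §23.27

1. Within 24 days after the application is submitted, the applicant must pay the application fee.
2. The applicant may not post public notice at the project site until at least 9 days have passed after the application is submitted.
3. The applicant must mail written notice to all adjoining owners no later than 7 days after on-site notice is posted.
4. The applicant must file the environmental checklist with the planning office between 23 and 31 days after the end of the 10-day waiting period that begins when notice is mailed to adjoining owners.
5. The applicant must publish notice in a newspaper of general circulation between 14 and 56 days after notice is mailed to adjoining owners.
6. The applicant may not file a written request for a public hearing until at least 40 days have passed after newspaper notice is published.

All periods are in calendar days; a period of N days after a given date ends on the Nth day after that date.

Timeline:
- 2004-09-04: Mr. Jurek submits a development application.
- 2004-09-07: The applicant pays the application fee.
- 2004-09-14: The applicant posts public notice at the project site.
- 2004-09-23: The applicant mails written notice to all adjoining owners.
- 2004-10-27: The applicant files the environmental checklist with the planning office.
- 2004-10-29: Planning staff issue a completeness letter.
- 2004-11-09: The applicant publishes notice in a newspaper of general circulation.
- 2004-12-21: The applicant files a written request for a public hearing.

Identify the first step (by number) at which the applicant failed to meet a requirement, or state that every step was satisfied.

Step 1: 24 days after 2004-09-04 (when the application is submitted) is 2004-09-28; 2004-09-07 is within that limit.
Step 2: the earliest permitted date is 9 days after 2004-09-04 (when the application is submitted), i.e. 2004-09-13; done 2004-09-14 — permitted.
Step 3: 7 days after 2004-09-14 (when on-site notice is posted) is 2004-09-21; 2004-09-23 misses that deadline by 2 days.

Step 3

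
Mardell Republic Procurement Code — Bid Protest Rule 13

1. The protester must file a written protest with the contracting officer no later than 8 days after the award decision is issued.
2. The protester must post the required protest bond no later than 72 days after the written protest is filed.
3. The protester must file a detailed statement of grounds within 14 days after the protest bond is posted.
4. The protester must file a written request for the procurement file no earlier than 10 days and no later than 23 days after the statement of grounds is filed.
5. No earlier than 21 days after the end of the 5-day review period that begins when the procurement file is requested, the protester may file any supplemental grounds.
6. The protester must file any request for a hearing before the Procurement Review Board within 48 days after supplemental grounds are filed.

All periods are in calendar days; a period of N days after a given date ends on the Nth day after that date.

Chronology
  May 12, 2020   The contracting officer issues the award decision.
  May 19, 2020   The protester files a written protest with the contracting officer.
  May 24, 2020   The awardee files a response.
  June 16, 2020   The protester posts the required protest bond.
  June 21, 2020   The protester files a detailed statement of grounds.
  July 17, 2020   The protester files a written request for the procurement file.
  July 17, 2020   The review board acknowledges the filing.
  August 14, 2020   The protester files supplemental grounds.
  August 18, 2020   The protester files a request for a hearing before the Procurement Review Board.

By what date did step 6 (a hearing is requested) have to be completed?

Step 6 runs from August 14, 2020, when supplemental grounds are filed. 48 days after August 14, 2020 is October 1, 2020.

October 1, 2020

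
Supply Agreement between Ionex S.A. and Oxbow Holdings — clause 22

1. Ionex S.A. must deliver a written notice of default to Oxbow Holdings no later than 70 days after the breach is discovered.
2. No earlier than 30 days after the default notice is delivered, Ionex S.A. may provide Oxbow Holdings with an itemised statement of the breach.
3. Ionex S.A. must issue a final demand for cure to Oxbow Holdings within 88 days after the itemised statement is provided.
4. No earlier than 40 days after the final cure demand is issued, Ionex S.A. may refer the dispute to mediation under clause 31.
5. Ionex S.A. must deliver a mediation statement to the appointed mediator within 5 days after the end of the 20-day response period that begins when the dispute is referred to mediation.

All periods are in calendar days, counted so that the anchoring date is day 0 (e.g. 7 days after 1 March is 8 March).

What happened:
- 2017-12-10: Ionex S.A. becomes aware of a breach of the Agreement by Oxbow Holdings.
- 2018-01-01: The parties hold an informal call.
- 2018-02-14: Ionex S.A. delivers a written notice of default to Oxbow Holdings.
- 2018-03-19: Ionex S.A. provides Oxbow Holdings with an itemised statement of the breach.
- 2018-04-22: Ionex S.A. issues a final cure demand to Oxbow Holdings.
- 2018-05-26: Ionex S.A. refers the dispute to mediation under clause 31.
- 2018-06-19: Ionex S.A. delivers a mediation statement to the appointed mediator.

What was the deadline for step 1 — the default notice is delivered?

Step 1 runs from 2017-12-10, when the breach is discovered. 70 days after 2017-12-10 is 2018-02-18.

2018-02-18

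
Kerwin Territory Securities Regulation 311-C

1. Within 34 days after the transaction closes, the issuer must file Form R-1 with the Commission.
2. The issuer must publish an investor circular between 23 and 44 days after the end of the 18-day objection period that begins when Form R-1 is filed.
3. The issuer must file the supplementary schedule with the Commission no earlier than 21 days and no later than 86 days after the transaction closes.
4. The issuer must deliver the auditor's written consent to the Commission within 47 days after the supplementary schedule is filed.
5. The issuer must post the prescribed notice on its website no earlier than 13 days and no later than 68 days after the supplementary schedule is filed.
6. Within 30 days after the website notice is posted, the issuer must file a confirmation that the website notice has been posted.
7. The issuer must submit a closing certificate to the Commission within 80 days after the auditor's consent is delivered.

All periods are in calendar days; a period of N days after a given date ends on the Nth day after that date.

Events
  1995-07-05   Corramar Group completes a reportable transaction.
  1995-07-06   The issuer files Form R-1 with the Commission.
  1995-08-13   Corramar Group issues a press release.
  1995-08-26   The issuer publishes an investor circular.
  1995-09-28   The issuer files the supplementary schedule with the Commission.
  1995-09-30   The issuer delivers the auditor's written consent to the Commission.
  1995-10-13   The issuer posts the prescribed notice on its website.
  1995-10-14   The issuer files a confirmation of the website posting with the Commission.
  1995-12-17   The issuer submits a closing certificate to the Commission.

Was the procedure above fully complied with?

Yes

(1) due by 1995-07-05 + 34 days = 1995-08-08; completed 1995-07-06, before the deadline.
(2) the permitted window runs from 1995-07-24 + 23 = 1995-08-16 to 1995-07-24 + 44 = 1995-09-06; done 1995-08-26, which is between those dates.
(3) the permitted window runs from 1995-07-05 + 21 = 1995-07-26 to 1995-07-05 + 86 = 1995-09-29; done 1995-09-28, which is between those dates.
(4) due by 1995-09-28 + 47 days = 1995-11-14; completed 1995-09-30, before the deadline.
(5) the permitted window runs from 1995-09-28 + 13 = 1995-10-11 to 1995-09-28 + 68 = 1995-12-05; done 1995-10-13, which is between those dates.
(6) due by 1995-10-13 + 30 days = 1995-11-12; completed 1995-10-14, before the deadline.
(7) due by 1995-09-30 + 80 days = 1995-12-19; 1995-12-17 is within that limit.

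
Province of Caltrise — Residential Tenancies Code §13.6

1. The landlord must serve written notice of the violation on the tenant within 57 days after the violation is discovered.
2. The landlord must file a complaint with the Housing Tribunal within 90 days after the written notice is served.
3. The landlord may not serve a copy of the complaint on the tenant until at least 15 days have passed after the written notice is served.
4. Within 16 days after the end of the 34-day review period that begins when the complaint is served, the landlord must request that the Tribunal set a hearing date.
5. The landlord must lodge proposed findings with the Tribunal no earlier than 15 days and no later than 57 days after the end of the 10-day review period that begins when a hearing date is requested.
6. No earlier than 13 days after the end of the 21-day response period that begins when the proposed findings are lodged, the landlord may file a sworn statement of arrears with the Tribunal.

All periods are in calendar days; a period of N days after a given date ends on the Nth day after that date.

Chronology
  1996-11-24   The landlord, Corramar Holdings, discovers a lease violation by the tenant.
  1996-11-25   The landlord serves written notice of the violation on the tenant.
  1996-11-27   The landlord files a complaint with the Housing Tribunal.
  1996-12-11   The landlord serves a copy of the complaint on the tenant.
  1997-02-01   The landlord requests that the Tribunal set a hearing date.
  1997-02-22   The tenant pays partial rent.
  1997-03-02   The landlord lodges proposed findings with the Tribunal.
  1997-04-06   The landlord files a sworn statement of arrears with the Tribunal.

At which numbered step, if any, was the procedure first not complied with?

Step 4

Step 1 — counting 57 days from 1996-11-24 (when the violation is discovered) gives a deadline of 1997-01-20; completed 1996-11-25, before the deadline.
Step 2 — counting 90 days from 1996-11-25 (when the written notice is served) gives a deadline of 1997-02-23; 1996-11-27 is within that limit.
Step 3 — must wait 15 days from 1996-11-25 (when the written notice is served), so not before 1996-12-10; done 1996-12-11, after the minimum wait.
Step 4 — counting 16 days from 1997-01-14 (end of the 34-day review period, which began when the complaint is served on 1996-12-11) gives a deadline of 1997-01-30; done 1997-02-01 — 2 days late.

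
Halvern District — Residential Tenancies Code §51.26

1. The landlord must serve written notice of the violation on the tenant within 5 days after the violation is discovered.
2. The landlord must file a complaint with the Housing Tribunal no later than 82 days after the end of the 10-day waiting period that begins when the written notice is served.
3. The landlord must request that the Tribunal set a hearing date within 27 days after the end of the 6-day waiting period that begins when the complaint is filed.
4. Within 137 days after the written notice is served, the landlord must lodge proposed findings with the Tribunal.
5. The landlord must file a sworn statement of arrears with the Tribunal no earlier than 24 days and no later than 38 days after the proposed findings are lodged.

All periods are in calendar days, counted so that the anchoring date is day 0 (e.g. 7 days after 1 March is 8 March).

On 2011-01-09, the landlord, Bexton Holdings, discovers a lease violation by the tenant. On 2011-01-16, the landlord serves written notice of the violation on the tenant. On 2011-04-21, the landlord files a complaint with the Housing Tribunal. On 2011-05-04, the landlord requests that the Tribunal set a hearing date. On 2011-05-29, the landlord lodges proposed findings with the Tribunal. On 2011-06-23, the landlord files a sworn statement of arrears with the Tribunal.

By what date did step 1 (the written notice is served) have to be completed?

Step 1 runs from 2011-01-09, when the violation is discovered. 5 days after 2011-01-09 is 2011-01-14.

2011-01-14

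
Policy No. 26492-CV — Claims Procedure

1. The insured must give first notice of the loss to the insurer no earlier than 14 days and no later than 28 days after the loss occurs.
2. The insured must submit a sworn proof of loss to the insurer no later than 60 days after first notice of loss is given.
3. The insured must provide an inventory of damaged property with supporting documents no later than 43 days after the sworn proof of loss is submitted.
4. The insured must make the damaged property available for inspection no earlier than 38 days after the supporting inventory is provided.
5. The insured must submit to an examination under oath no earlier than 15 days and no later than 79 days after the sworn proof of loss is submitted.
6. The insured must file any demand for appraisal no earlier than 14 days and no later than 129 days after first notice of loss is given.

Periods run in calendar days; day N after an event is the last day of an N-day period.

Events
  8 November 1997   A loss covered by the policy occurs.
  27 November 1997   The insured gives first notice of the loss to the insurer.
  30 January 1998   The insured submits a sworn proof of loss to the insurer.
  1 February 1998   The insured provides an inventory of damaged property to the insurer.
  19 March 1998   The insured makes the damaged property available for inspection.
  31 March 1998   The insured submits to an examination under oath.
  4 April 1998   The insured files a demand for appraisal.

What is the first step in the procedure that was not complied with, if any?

Step 2

Step 1 — 14 and 28 days from 8 November 1997 (when the loss occurs) are 22 November 1997 and 6 December 1997 respectively; done 27 November 1997 — within the window.
Step 2 — counting 60 days from 27 November 1997 (when first notice of loss is given) gives a deadline of 26 January 1998; 30 January 1998 misses that deadline by 4 days.
No need to go further; step 2 was not satisfied.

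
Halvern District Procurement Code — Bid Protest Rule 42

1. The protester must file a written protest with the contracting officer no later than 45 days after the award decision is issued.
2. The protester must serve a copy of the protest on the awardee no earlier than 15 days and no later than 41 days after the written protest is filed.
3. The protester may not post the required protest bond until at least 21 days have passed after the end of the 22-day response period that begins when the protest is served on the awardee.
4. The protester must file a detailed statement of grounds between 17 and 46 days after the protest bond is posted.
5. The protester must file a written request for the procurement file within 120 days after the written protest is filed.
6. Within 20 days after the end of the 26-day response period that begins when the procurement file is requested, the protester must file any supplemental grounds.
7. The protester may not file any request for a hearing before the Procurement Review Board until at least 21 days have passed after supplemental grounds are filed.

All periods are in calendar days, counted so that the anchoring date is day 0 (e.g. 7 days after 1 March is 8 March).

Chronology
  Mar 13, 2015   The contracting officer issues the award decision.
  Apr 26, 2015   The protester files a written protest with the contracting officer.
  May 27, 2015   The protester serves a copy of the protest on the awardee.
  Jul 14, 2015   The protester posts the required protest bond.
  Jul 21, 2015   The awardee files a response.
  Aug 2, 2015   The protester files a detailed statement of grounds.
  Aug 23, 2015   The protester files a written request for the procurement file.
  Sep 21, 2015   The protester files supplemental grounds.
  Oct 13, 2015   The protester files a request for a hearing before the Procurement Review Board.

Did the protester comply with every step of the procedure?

Yes

Step 1: 45 days after Mar 13, 2015 (when the award decision is issued) is Apr 27, 2015; done Apr 26, 2015 — timely.
Step 2: the window is 15–41 days after Apr 26, 2015 (when the written protest is filed), so May 11, 2015 through Jun 6, 2015; done May 27, 2015, which is between those dates.
Step 3: the earliest permitted date is 21 days after Jun 18, 2015 (end of the 22-day response period, which began when the protest is served on the awardee on May 27, 2015), i.e. Jul 9, 2015; done Jul 14, 2015 — permitted.
Step 4: the window is 17–46 days after Jul 14, 2015 (when the protest bond is posted), so Jul 31, 2015 through Aug 29, 2015; Aug 2, 2015 falls inside that range.
Step 5: 120 days after Apr 26, 2015 (when the written protest is filed) is Aug 24, 2015; done Aug 23, 2015 — timely.
Step 6: 20 days after Sep 18, 2015 (end of the 26-day response period, which began when the procurement file is requested on Aug 23, 2015) is Oct 8, 2015; done Sep 21, 2015 — timely.
Step 7: the earliest permitted date is 21 days after Sep 21, 2015 (when supplemental grounds are filed), i.e. Oct 12, 2015; Oct 13, 2015 is on or after that date.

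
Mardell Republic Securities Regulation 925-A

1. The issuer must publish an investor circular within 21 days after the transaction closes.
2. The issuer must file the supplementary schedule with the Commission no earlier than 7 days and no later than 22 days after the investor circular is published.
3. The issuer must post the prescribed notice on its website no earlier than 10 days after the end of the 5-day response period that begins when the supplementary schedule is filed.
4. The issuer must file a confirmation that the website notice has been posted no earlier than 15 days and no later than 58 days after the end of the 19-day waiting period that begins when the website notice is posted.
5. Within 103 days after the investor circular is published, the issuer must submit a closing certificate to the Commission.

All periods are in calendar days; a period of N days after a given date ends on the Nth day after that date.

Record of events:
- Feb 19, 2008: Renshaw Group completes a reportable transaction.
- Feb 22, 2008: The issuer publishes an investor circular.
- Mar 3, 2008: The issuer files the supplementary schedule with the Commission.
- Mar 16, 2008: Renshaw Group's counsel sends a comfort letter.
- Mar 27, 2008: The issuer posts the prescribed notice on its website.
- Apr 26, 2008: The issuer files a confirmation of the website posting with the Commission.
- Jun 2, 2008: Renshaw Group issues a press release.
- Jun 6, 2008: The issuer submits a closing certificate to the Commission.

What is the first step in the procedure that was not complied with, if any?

Step 4

Step 1 — counting 21 days from Feb 19, 2008 (when the transaction closes) gives a deadline of Mar 11, 2008; Feb 22, 2008 is within that limit.
Step 2 — 7 and 22 days from Feb 22, 2008 (when the investor circular is published) are Feb 29, 2008 and Mar 15, 2008 respectively; Mar 3, 2008 falls inside that range.
Step 3 — must wait 10 days from Mar 8, 2008 (end of the 5-day response period, which began when the supplementary schedule is filed on Mar 3, 2008), so not before Mar 18, 2008; Mar 27, 2008 is on or after that date.
Step 4 — 15 and 58 days from Apr 15, 2008 (end of the 19-day waiting period, which began when the website notice is posted on Mar 27, 2008) are Apr 30, 2008 and Jun 12, 2008 respectively; Apr 26, 2008 is 4 days too early.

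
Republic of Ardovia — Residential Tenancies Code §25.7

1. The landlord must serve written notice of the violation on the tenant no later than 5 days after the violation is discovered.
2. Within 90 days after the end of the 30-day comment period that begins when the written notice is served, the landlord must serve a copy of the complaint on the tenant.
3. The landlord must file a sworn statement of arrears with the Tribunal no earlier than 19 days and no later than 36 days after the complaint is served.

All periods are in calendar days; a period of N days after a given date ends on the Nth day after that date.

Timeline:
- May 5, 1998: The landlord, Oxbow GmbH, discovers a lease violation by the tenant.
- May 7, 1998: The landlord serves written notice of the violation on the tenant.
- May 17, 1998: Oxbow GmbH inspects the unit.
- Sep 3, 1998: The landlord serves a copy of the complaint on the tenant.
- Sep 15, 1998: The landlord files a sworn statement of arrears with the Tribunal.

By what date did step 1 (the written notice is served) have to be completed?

May 10, 1998

Step 1 runs from May 5, 1998, when the violation is discovered. 5 days after May 5, 1998 is May 10, 1998.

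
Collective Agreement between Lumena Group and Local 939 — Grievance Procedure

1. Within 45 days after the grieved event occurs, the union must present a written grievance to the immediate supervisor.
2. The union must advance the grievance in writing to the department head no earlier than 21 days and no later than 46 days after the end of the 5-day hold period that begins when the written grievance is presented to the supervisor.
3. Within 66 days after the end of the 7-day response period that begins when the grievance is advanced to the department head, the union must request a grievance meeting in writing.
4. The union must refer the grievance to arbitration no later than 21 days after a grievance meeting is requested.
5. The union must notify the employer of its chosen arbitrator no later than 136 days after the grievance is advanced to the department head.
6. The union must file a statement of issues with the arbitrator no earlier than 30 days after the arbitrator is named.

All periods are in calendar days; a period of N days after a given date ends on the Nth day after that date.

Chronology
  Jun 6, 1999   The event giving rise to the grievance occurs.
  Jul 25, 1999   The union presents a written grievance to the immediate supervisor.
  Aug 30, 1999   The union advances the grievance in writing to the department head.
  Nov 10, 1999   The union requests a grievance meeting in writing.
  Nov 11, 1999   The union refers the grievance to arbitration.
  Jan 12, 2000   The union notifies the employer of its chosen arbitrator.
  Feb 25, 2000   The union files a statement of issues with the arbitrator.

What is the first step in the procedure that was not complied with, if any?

Step 1: 45 days after Jun 6, 1999 (when the grieved event occurs) is Jul 21, 1999; not done until Jul 25, 1999, 4 days after the deadline.

Step 1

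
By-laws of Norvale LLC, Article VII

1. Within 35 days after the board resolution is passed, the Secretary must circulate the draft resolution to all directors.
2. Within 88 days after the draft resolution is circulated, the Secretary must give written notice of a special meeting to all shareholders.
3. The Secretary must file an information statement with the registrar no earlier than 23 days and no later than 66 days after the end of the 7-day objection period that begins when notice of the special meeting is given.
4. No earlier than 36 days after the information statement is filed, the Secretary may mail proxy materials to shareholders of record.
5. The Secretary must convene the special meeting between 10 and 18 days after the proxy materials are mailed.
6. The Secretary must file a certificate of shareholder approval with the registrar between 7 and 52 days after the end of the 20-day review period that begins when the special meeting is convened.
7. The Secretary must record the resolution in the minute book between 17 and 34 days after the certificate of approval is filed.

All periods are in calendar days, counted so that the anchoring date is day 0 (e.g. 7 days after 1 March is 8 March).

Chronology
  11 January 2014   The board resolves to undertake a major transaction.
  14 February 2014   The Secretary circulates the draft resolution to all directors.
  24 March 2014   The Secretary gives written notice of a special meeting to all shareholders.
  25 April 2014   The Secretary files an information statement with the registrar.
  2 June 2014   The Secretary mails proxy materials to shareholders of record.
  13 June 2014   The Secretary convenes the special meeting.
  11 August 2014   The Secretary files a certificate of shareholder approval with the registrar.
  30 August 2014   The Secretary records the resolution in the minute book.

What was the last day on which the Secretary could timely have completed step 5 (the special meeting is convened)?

Step 5 runs from 2 June 2014, when the proxy materials are mailed. The window is 10–18 days after 2 June 2014; it closes on 20 June 2014.

20 June 2014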